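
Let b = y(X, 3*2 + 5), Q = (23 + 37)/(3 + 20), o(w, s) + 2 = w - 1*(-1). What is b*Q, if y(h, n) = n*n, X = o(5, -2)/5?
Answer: 7260/23 ≈ 315.65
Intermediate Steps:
o(w, s) = -1 + w (o(w, s) = -2 + (w - 1*(-1)) = -2 + (w + 1) = -2 + (1 + w) = -1 + w)
X = ⅘ (X = (-1 + 5)/5 = 4*(⅕) = ⅘ ≈ 0.80000)
Q = 60/23 ≈ 2.6087
y(h, n) = n²
b = 121 (b = (3*2 + 5)² = (6 + 5)² = 11² = 121)
b*Q = 121*(60/23) = 7260/23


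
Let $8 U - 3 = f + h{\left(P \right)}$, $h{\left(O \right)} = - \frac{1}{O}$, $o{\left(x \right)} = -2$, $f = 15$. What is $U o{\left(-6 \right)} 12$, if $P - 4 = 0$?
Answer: $- \frac{213}{4} \approx -53.25$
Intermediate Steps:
$P = 4$ ($P = 4 + 0 = 4$)
$U = \frac{71}{32}$ ($U = \frac{3}{8} + \frac{15 - \frac{1}{4}}{8} = \frac{3}{8} + \frac{1}{8} \cdot \frac{59}{4} = \frac{3}{8} + \frac{59}{32} = \frac{71}{32} \approx 2.2188$)
$U o{\left(-6 \right)} 12 = \frac{71}{32} \left(-2\right) 12 = \left(- \frac{71}{16}\right) 12 = - \frac{213}{4}$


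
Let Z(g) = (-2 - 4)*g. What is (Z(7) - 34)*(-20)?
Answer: 1520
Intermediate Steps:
Z(g) = -6*g
(Z(7) - 34)*(-20) = (-6*7 - 34)*(-20) = (-42 - 34)*(-20) = -76*(-20) = 1520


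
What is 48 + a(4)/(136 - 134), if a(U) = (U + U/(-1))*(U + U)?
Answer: 48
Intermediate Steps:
a(U) = 0 (a(U) = (U + U*(-1))*(2*U) = (U - U)*(2*U) = 0*(2*U) = 0)
48 + a(4)/(136 - 134) = 48 + 0/(136 - 134) = 48 + 0/2 = 48 + (½)*0 = 48 + 0 = 48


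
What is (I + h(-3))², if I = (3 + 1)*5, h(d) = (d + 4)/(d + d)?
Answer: 14161/36 ≈ 393.36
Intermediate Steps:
h(d) = (4 + d)/(2*d) (h(d) = (4 + d)/((2*d)) = (4 + d)*(1/(2*d)) = (4 + d)/(2*d))
I = 20 (I = 4*5 = 20)
(I + h(-3))² = (20 + (½)*(4 - 3)/(-3))² = (20 + (½)*(-⅓)*1)² = (20 - ⅙)² = (119/6)² = 14161/36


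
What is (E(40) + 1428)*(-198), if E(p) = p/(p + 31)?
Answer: -20082744/71 ≈ -2.8286e+5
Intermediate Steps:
E(p) = p/(31 + p)
(E(40) + 1428)*(-198) = (40/(31 + 40) + 1428)*(-198) = (40/71 + 1428)*(-198) = (101428/71)*(-198) = -20082744/71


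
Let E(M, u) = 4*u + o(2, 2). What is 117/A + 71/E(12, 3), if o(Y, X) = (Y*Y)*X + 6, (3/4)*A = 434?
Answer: 66191/22568 ≈ 2.9330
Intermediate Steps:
A = 1736/3 (A = (4/3)*434 = 1736/3 ≈ 578.67)
o(Y, X) = 6 + X*Y² (o(Y, X) = Y²*X + 6 = X*Y² + 6 = 6 + X*Y²)
E(M, u) = 14 + 4*u (E(M, u) = 4*u + (6 + 2*2²) = 4*u + (6 + 2*4) = 4*u + (6 + 8) = 4*u + 14 = 14 + 4*u)
117/A + 71/E(12, 3) = 117/(1736/3) + 71/(14 + 4*3) = 117*(3/1736) + 71/(14 + 12) = 351/1736 + 71/26 = 66191/22568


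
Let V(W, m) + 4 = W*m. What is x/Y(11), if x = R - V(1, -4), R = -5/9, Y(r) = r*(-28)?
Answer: -67/2772 ≈ -0.024170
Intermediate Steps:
Y(r) = -28*r
R = -5/9 (R = -5*⅑ = -5/9 ≈ -0.55556)
V(W, m) = -4 + W*m
x = 67/9 (x = -5/9 - (-4 + 1*(-4)) = -5/9 - (-4 - 4) = -5/9 - 1*(-8) = -5/9 + 8 = 67/9 ≈ 7.4444)
x/Y(11) = (67/9)/(-28*11) = (67/9)/(-308) = -1/308*67/9 = -67/2772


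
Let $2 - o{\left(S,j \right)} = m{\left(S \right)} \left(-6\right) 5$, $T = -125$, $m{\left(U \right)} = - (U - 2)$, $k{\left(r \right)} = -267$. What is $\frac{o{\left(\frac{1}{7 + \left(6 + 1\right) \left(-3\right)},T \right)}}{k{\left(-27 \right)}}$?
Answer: $- \frac{449}{1869} \approx -0.24024$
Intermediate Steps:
$m{\left(U \right)} = 2 - U$ ($m{\left(U \right)} = - (-2 + U) = 2 - U$)
$o{\left(S,j \right)} = 62 - 30 S$ ($o{\left(S,j \right)} = 2 - \left(2 - S\right) \left(-6\right) 5 = 2 - \left(-12 + 6 S\right) 5 = 2 - \left(-60 + 30 S\right) = 62 - 30 S$)
$\frac{o{\left(\frac{1}{7 + \left(6 + 1\right) \left(-3\right)},T \right)}}{k{\left(-27 \right)}} = \frac{62 - \frac{30}{7 + \left(6 + 1\right) \left(-3\right)}}{-267} = \left(62 - \frac{30}{7 + 7 \left(-3\right)}\right) \left(- \frac{1}{267}\right) = \left(62 - \frac{30}{7 - 21}\right) \left(- \frac{1}{267}\right) = \left(62 - \frac{30}{-14}\right) \left(- \frac{1}{267}\right) = \left(62 - - \frac{15}{7}\right) \left(- \frac{1}{267}\right) = \left(62 + \frac{15}{7}\right) \left(- \frac{1}{267}\right) = \frac{449}{7} \left(- \frac{1}{267}\right) = - \frac{449}{1869}$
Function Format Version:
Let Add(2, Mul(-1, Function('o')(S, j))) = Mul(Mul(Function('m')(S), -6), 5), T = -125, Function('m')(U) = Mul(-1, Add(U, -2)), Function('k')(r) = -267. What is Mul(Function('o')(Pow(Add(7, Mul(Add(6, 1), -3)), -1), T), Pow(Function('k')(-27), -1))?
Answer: Rational(-449, 1869) ≈ -0.24024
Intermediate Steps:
Function('m')(U) = Add(2, Mul(-1, U)) (Function('m')(U) = Mul(-1, Add(-2, U)) = Add(2, Mul(-1, U)))
Function('o')(S, j) = Add(62, Mul(-30, S)) (Function('o')(S, j) = Add(2, Mul(-1, Mul(Mul(Add(2, Mul(-1, S)), -6), 5))) = Add(2, Mul(-1, Mul(Add(-12, Mul(6, S)), 5))) = Add(2, Mul(-1, Add(-60, Mul(30, S)))) = Add(2, Add(60, Mul(-30, S))) = Add(62, Mul(-30, S)))
Mul(Function('o')(Pow(Add(7, Mul(Add(6, 1), -3)), -1), T), Pow(Function('k')(-27), -1)) = Mul(Add(62, Mul(-30, Pow(Add(7, Mul(Add(6, 1), -3)), -1))), Pow(-267, -1)) = Mul(Add(62, Mul(-30, Pow(Add(7, Mul(7, -3)), -1))), Rational(-1, 267)) = Mul(Add(62, Mul(-30, Pow(Add(7, -21), -1))), Rational(-1, 267)) = Mul(Add(62, Mul(-30, Pow(-14, -1))), Rational(-1, 267)) = Mul(Add(62, Mul(-30, Rational(-1, 14))), Rational(-1, 267)) = Mul(Add(62, Rational(15, 7)), Rational(-1, 267)) = Mul(Rational(449, 7), Rational(-1, 267)) = Rational(-449, 1869)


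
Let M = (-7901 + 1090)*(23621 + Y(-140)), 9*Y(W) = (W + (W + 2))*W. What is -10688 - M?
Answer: 1712931607/9 ≈ 1.9033e+8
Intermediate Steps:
Y(W) = W*(2 + 2*W)/9 (Y(W) = ((W + (W + 2))*W)/9 = ((W + (2 + W))*W)/9 = ((2 + 2*W)*W)/9 = (W*(2 + 2*W))/9 = W*(2 + 2*W)/9)
M = -1713027799/9 (M = (-7901 + 1090)*(23621 + (2/9)*(-140)*(1 - 140)) = -6811*(23621 + (2/9)*(-140)*(-139)) = -6811*(23621 + 38920/9) = -6811*251509/9 = -1713027799/9 ≈ -1.9034e+8)
-10688 - M = -10688 - 1*(-1713027799/9) = -10688 + 1713027799/9 = 1712931607/9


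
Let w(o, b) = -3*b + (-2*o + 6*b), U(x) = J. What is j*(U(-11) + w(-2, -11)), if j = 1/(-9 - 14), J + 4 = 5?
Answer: 28/23 ≈ 1.2174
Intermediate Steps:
J = 1 (J = -4 + 5 = 1)
U(x) = 1
w(o, b) = -2*o + 3*b
j = -1/23 (j = 1/(-23) = -1/23 ≈ -0.043478)
j*(U(-11) + w(-2, -11)) = -(1 + (-2*(-2) + 3*(-11)))/23 = -(1 + (4 - 33))/23 = -(1 - 29)/23 = -1/23*(-28) = 28/23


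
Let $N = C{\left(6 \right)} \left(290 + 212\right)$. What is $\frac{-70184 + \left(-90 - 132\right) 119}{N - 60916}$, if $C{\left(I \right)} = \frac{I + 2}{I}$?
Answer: $\frac{144903}{90370} \approx 1.6034$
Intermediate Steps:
$C{\left(I \right)} = \frac{2 + I}{I}$
$N = \frac{2008}{3}$ ($N = \frac{2 + 6}{6} \left(290 + 212\right) = \frac{1}{6} \cdot 8 \cdot 502 = \frac{4}{3} \cdot 502 = \frac{2008}{3} \approx 669.33$)
$\frac{-70184 + \left(-90 - 132\right) 119}{N - 60916} = \frac{-70184 + \left(-90 - 132\right) 119}{\frac{2008}{3} - 60916} = \frac{-70184 - 26418}{- \frac{180740}{3}} = \left(-70184 - 26418\right) \left(- \frac{3}{180740}\right) = \left(-96602\right) \left(- \frac{3}{180740}\right) = \frac{144903}{90370}$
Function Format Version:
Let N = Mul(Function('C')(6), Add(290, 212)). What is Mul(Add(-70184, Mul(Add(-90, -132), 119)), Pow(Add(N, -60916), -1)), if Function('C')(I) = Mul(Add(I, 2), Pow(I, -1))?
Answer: Rational(144903, 90370) ≈ 1.6034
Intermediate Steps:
Function('C')(I) = Mul(Pow(I, -1), Add(2, I)) (Function('C')(I) = Mul(Add(2, I), Pow(I, -1)) = Mul(Pow(I, -1), Add(2, I)))
N = Rational(2008, 3) (N = Mul(Mul(Pow(6, -1), Add(2, 6)), Add(290, 212)) = Mul(Mul(Rational(1, 6), 8), 502) = Mul(Rational(4, 3), 502) = Rational(2008, 3) ≈ 669.33)
Mul(Add(-70184, Mul(Add(-90, -132), 119)), Pow(Add(N, -60916), -1)) = Mul(Add(-70184, Mul(Add(-90, -132), 119)), Pow(Add(Rational(2008, 3), -60916), -1)) = Mul(Add(-70184, Mul(-222, 119)), Pow(Rational(-180740, 3), -1)) = Mul(Add(-70184, -26418), Rational(-3, 180740)) = Mul(-96602, Rational(-3, 180740)) = Rational(144903, 90370)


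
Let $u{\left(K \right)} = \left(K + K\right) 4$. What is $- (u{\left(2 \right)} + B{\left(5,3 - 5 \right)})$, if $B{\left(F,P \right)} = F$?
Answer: $-21$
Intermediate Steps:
$u{\left(K \right)} = 8 K$ ($u{\left(K \right)} = 2 K 4 = 8 K$)
$- (u{\left(2 \right)} + B{\left(5,3 - 5 \right)}) = - (8 \cdot 2 + 5) = - (16 + 5) = \left(-1\right) 21 = -21$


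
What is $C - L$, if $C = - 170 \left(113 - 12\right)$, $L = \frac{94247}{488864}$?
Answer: $- \frac{8393889127}{488864} \approx -17170.0$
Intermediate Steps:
$L = \frac{94247}{488864}$ ($L = 94247 \cdot \frac{1}{488864} = \frac{94247}{488864} \approx 0.19279$)
$C = -17170$ ($C = \left(-170\right) 101 = -17170$)
$C - L = -17170 - \frac{94247}{488864} = - \frac{8393889127}{488864}$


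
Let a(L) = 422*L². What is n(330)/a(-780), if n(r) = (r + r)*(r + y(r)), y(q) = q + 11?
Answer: 7381/4279080 ≈ 0.0017249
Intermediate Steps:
y(q) = 11 + q
n(r) = 2*r*(11 + 2*r) (n(r) = (r + r)*(r + (11 + r)) = (2*r)*(11 + 2*r) = 2*r*(11 + 2*r))
n(330)/a(-780) = (2*330*(11 + 2*330))/((422*(-780)²)) = (2*330*(11 + 660))/((422*608400)) = (2*330*671)/256744800 = 442860*(1/256744800) = 7381/4279080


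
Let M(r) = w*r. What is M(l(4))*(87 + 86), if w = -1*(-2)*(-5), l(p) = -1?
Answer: 1730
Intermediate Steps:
w = -10 (w = 2*(-5) = -10)
M(r) = -10*r
M(l(4))*(87 + 86) = (-10*(-1))*(87 + 86) = 10*173 = 1730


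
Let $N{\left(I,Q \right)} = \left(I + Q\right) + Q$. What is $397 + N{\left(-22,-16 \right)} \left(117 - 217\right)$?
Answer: $5797$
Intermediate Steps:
$N{\left(I,Q \right)} = I + 2 Q$
$397 + N{\left(-22,-16 \right)} \left(117 - 217\right) = 397 + \left(-22 + 2 \left(-16\right)\right) \left(117 - 217\right) = 397 + \left(-22 - 32\right) \left(117 - 217\right) = 397 - -5400 = 397 + 5400 = 5797$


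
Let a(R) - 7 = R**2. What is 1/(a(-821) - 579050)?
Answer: 1/94998 ≈ 1.0527e-5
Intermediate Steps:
a(R) = 7 + R**2
1/(a(-821) - 579050) = 1/((7 + (-821)**2) - 579050) = 1/((7 + 674041) - 579050) = 1/(674048 - 579050) = 1/94998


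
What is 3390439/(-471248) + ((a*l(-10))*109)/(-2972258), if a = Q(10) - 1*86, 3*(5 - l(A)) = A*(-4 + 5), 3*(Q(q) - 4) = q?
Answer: -45196137691279/6303017870928 ≈ -7.1706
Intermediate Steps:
Q(q) = 4 + q/3
l(A) = 5 - A/3 (l(A) = 5 - A*(-4 + 5)/3 = 5 - A/3)
a = -236/3 (a = (4 + (⅓)*10) - 1*86 = (4 + 10/3) - 86 = 22/3 - 86 = -236/3 ≈ -78.667)
3390439/(-471248) + ((a*l(-10))*109)/(-2972258) = 3390439/(-471248) + (-236*(5 - ⅓*(-10))/3*109)/(-2972258) = 3390439*(-1/471248) + (-236*(5 + 10/3)/3*109)*(-1/2972258) = -3390439/471248 + (-236/3*25/3*109)*(-1/2972258) = -3390439/471248 - 5900/9*109*(-1/2972258) = -3390439/471248 - 643100/9*(-1/2972258) = -3390439/471248 + 321550/13375161 = -45196137691279/6303017870928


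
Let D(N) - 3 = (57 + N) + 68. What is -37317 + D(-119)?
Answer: -37308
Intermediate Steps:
D(N) = 128 + N (D(N) = 3 + ((57 + N) + 68) = 3 + (125 + N) = 128 + N)
-37317 + D(-119) = -37317 + (128 - 119) = -37317 + 9 = -37308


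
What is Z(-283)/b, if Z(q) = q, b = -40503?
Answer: 283/40503 ≈ 0.0069871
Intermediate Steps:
Z(-283)/b = -283/(-40503) = -283*(-1/40503) = 283/40503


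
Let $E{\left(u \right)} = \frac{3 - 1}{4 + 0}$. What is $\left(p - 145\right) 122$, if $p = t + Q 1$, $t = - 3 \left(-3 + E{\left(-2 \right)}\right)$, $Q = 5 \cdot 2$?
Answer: $-15555$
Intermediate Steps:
$Q = 10$
$E{\left(u \right)} = \frac{1}{2}$ ($E{\left(u \right)} = \frac{2}{4} = 2 \cdot \frac{1}{4} = \frac{1}{2}$)
$t = \frac{15}{2}$ ($t = - 3 \left(-3 + \frac{1}{2}\right) = \left(-3\right) \left(- \frac{5}{2}\right) = \frac{15}{2} \approx 7.5$)
$p = \frac{35}{2}$ ($p = \frac{15}{2} + 10 \cdot 1 = \frac{15}{2} + 10 = \frac{35}{2} \approx 17.5$)
$\left(p - 145\right) 122 = \left(\frac{35}{2} - 145\right) 122 = \left(- \frac{255}{2}\right) 122 = -15555$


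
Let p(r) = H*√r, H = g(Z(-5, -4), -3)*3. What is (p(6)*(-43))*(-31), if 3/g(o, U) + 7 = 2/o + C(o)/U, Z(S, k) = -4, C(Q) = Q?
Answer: -71982*√6/37 ≈ -4765.4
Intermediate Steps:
g(o, U) = 3/(-7 + 2/o + o/U) (g(o, U) = 3/(-7 + (2/o + o/U)) = 3/(-7 + 2/o + o/U))
H = -54/37 (H = (3*(-3)*(-4)/((-4)² + 2*(-3) - 7*(-3)*(-4)))*3 = (3*(-3)*(-4)/(16 - 6 - 84))*3 = (3*(-3)*(-4)/(-74))*3 = (3*(-3)*(-4)*(-1/74))*3 = -18/37*3 = -54/37 ≈ -1.4595)
p(r) = -54*√r/37
(p(6)*(-43))*(-31) = (-54*√6/37*(-43))*(-31) = (2322*√6/37)*(-31) = -71982*√6/37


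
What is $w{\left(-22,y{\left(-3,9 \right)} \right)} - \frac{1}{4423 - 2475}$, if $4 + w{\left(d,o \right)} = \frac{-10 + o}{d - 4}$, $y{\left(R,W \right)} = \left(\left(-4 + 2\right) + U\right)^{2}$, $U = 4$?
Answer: $- \frac{95465}{25324} \approx -3.7697$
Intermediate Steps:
$y{\left(R,W \right)} = 4$ ($y{\left(R,W \right)} = \left(\left(-4 + 2\right) + 4\right)^{2} = \left(-2 + 4\right)^{2} = 2^{2} = 4$)
$w{\left(d,o \right)} = -4 + \frac{-10 + o}{-4 + d}$ ($w{\left(d,o \right)} = -4 + \frac{-10 + o}{d - 4} = -4 + \frac{-10 + o}{-4 + d}$)
$w{\left(-22,y{\left(-3,9 \right)} \right)} - \frac{1}{4423 - 2475} = \frac{6 + 4 - -88}{-4 - 22} - \frac{1}{4423 - 2475} = \frac{6 + 4 + 88}{-26} - \frac{1}{1948} = \left(- \frac{1}{26}\right) 98 - \frac{1}{1948} = - \frac{49}{13} - \frac{1}{1948} = - \frac{95465}{25324}$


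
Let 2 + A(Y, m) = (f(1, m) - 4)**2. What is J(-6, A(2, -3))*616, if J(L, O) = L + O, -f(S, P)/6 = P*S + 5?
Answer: 152768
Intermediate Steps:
f(S, P) = -30 - 6*P*S (f(S, P) = -6*(P*S + 5) = -6*(5 + P*S) = -30 - 6*P*S)
A(Y, m) = -2 + (-34 - 6*m)**2 (A(Y, m) = -2 + ((-30 - 6*m*1) - 4)**2 = -2 + ((-30 - 6*m) - 4)**2 = -2 + (-34 - 6*m)**2)
J(-6, A(2, -3))*616 = (-6 + (1154 + 36*(-3)**2 + 408*(-3)))*616 = (-6 + (1154 + 36*9 - 1224))*616 = (-6 + (1154 + 324 - 1224))*616 = (-6 + 254)*616 = 248*616 = 152768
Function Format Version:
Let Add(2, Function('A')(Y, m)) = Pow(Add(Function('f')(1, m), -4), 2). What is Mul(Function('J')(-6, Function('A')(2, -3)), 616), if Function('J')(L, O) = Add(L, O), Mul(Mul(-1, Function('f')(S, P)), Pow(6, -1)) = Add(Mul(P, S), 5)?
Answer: 152768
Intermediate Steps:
Function('f')(S, P) = Add(-30, Mul(-6, P, S)) (Function('f')(S, P) = Mul(-6, Add(Mul(P, S), 5)) = Mul(-6, Add(5, Mul(P, S))) = Add(-30, Mul(-6, P, S)))
Function('A')(Y, m) = Add(-2, Pow(Add(-34, Mul(-6, m)), 2)) (Function('A')(Y, m) = Add(-2, Pow(Add(Add(-30, Mul(-6, m, 1)), -4), 2)) = Add(-2, Pow(Add(Add(-30, Mul(-6, m)), -4), 2)) = Add(-2, Pow(Add(-34, Mul(-6, m)), 2)))
Mul(Function('J')(-6, Function('A')(2, -3)), 616) = Mul(Add(-6, Add(1154, Mul(36, Pow(-3, 2)), Mul(408, -3))), 616) = Mul(Add(-6, Add(1154, Mul(36, 9), -1224)), 616) = Mul(Add(-6, Add(1154, 324, -1224)), 616) = Mul(Add(-6, 254), 616) = Mul(248, 616) = 152768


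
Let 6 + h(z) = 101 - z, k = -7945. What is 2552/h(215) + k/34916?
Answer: -1608197/74820 ≈ -21.494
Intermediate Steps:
h(z) = 95 - z (h(z) = -6 + (101 - z) = 95 - z)
2552/h(215) + k/34916 = 2552/(95 - 1*215) - 7945/34916 = 2552/(95 - 215) - 7945*1/34916 = 2552/(-120) - 1135/4988 = 2552*(-1/120) - 1135/4988 = -319/15 - 1135/4988 = -1608197/74820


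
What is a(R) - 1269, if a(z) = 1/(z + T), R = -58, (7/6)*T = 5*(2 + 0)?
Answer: -439081/346 ≈ -1269.0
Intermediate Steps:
T = 60/7 (T = 6*(5*(2 + 0))/7 = 6*(5*2)/7 = (6/7)*10 = 60/7 ≈ 8.5714)
a(z) = 1/(60/7 + z) (a(z) = 1/(z + 60/7) = 1/(60/7 + z))
a(R) - 1269 = 7/(60 + 7*(-58)) - 1269 = 7/(60 - 406) - 1269 = 7/(-346) - 1269 = 7*(-1/346) - 1269 = -7/346 - 1269 = -439081/346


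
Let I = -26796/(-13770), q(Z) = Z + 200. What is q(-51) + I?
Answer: 346421/2295 ≈ 150.95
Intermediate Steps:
q(Z) = 200 + Z
I = 4466/2295 (I = -26796*(-1/13770) = 4466/2295 ≈ 1.9460)
q(-51) + I = (200 - 51) + 4466/2295 = 149 + 4466/2295 = 346421/2295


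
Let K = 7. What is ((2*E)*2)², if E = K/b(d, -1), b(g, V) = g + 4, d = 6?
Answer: 196/25 ≈ 7.8400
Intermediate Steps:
b(g, V) = 4 + g
E = 7/10 (E = 7/(4 + 6) = 7/10 ≈ 0.70000)
((2*E)*2)² = ((2*(7/10))*2)² = ((7/5)*2)² = (14/5)² = 196/25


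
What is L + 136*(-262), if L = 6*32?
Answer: -35440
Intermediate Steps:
L = 192
L + 136*(-262) = 192 + 136*(-262) = 192 - 35632 = -35440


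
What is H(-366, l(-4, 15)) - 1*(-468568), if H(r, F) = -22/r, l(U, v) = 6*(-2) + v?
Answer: 85747955/183 ≈ 4.6857e+5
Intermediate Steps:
l(U, v) = -12 + v
H(-366, l(-4, 15)) - 1*(-468568) = -22/(-366) - 1*(-468568) = -22*(-1/366) + 468568 = 11/183 + 468568 = 85747955/183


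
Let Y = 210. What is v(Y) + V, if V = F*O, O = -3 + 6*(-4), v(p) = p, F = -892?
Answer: 24294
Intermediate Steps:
O = -27 (O = -3 - 24 = -27)
V = 24084 (V = -892*(-27) = 24084)
v(Y) + V = 210 + 24084 = 24294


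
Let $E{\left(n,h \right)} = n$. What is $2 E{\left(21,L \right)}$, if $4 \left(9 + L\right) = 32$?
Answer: $42$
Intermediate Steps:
$L = -1$ ($L = -9 + \frac{1}{4} \cdot 32 = -9 + 8 = -1$)
$2 E{\left(21,L \right)} = 2 \cdot 21 = 42$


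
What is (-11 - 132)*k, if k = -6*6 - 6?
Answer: 6006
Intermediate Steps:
k = -42 (k = -36 - 6 = -42)
(-11 - 132)*k = (-11 - 132)*(-42) = -143*(-42) = 6006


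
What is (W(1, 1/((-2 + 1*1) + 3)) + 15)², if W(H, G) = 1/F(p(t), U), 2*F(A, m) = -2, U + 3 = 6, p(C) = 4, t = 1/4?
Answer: 196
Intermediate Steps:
t = ¼ ≈ 0.25000
U = 3 (U = -3 + 6 = 3)
F(A, m) = -1 (F(A, m) = (½)*(-2) = -1)
W(H, G) = -1 (W(H, G) = 1/(-1) = -1)
(W(1, 1/((-2 + 1*1) + 3)) + 15)² = (-1 + 15)² = 14² = 196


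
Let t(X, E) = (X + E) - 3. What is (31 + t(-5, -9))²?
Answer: 196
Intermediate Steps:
t(X, E) = -3 + E + X (t(X, E) = (E + X) - 3 = -3 + E + X)
(31 + t(-5, -9))² = (31 + (-3 - 9 - 5))² = (31 - 17)² = 14² = 196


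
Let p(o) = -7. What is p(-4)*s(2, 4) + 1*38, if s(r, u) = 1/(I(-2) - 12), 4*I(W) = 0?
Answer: 463/12 ≈ 38.583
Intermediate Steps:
I(W) = 0 (I(W) = (¼)*0 = 0)
s(r, u) = -1/12 (s(r, u) = 1/(0 - 12) = 1/(-12) = -1/12)
p(-4)*s(2, 4) + 1*38 = -7*(-1/12) + 1*38 = 7/12 + 38 = 463/12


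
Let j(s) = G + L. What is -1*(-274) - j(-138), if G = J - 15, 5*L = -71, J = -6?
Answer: 1546/5 ≈ 309.20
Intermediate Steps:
L = -71/5 (L = (⅕)*(-71) = -71/5 ≈ -14.200)
G = -21 (G = -6 - 15 = -21)
j(s) = -176/5 (j(s) = -21 - 71/5 = -176/5)
-1*(-274) - j(-138) = -1*(-274) - 1*(-176/5) = 274 + 176/5 = 1546/5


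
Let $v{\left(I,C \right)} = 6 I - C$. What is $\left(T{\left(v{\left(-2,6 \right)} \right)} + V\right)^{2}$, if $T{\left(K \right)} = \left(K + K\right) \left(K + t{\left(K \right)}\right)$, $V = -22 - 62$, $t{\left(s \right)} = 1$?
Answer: $278784$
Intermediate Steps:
$v{\left(I,C \right)} = - C + 6 I$
$V = -84$
$T{\left(K \right)} = 2 K \left(1 + K\right)$ ($T{\left(K \right)} = \left(K + K\right) \left(K + 1\right) = 2 K \left(1 + K\right)$)
$\left(T{\left(v{\left(-2,6 \right)} \right)} + V\right)^{2} = \left(2 \left(\left(-1\right) 6 + 6 \left(-2\right)\right) \left(1 + \left(\left(-1\right) 6 + 6 \left(-2\right)\right)\right) - 84\right)^{2} = \left(2 \left(-6 - 12\right) \left(1 - 18\right) - 84\right)^{2} = \left(2 \left(-18\right) \left(1 - 18\right) - 84\right)^{2} = \left(2 \left(-18\right) \left(-17\right) - 84\right)^{2} = \left(612 - 84\right)^{2} = 528^{2} = 278784$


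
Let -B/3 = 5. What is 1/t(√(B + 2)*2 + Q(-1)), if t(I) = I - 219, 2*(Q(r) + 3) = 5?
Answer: -878/192929 - 8*I*√13/192929 ≈ -0.0045509 - 0.00014951*I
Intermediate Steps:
B = -15 (B = -3*5 = -15)
Q(r) = -½ (Q(r) = -3 + (½)*5 = -3 + 5/2 = -½)
t(I) = -219 + I
1/t(√(B + 2)*2 + Q(-1)) = 1/(-219 + (√(-15 + 2)*2 - ½)) = 1/(-219 + (√(-13)*2 - ½)) = 1/(-219 + ((I*√13)*2 - ½)) = 1/(-219 + (2*I*√13 - ½)) = 1/(-219 + (-½ + 2*I*√13)) = 1/(-439/2 + 2*I*√13)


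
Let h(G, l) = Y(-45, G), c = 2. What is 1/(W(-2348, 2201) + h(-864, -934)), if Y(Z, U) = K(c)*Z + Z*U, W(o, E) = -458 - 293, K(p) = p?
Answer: 1/38039 ≈ 2.6289e-5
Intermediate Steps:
W(o, E) = -751
Y(Z, U) = 2*Z + U*Z (Y(Z, U) = 2*Z + Z*U = 2*Z + U*Z)
h(G, l) = -90 - 45*G (h(G, l) = -45*(2 + G) = -90 - 45*G)
1/(W(-2348, 2201) + h(-864, -934)) = 1/(-751 + (-90 - 45*(-864))) = 1/(-751 + (-90 + 38880)) = 1/(-751 + 38790) = 1/38039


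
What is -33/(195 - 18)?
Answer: -11/59 ≈ -0.18644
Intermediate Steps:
-33/(195 - 18) = -33/177 = (1/177)*(-33) = -11/59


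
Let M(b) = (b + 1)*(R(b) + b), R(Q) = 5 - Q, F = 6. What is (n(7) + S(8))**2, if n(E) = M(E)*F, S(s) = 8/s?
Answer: 58081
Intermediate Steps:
M(b) = 5 + 5*b (M(b) = (b + 1)*((5 - b) + b) = (1 + b)*5 = 5 + 5*b)
n(E) = 30 + 30*E (n(E) = (5 + 5*E)*6 = 30 + 30*E)
(n(7) + S(8))**2 = ((30 + 30*7) + 8/8)**2 = ((30 + 210) + 8*(1/8))**2 = (240 + 1)**2 = 241**2 = 58081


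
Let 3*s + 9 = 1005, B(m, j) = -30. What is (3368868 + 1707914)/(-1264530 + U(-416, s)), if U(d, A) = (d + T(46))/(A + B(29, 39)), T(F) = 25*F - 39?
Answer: -1533188164/381887365 ≈ -4.0148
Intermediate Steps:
T(F) = -39 + 25*F
s = 332 (s = -3 + (⅓)*1005 = -3 + 335 = 332)
U(d, A) = (1111 + d)/(-30 + A) (U(d, A) = (d + (-39 + 25*46))/(A - 30) = (d + (-39 + 1150))/(-30 + A) = (d + 1111)/(-30 + A) = (1111 + d)/(-30 + A))
(3368868 + 1707914)/(-1264530 + U(-416, s)) = (3368868 + 1707914)/(-1264530 + (1111 - 416)/(-30 + 332)) = 5076782/(-1264530 + 695/302) = 5076782/(-381887365/302) = 5076782*(-302/381887365) = -1533188164/381887365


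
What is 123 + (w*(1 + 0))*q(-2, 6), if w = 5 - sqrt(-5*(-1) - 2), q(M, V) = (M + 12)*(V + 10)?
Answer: 923 - 160*sqrt(3) ≈ 645.87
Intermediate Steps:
q(M, V) = (10 + V)*(12 + M) (q(M, V) = (12 + M)*(10 + V) = (10 + V)*(12 + M))
w = 5 - sqrt(3) (w = 5 - sqrt(5 - 2) = 5 - sqrt(3) ≈ 3.2679)
123 + (w*(1 + 0))*q(-2, 6) = 123 + ((5 - sqrt(3))*(1 + 0))*(120 + 10*(-2) + 12*6 - 2*6) = 123 + ((5 - sqrt(3))*1)*(120 - 20 + 72 - 12) = 123 + (5 - sqrt(3))*160 = 123 + (800 - 160*sqrt(3)) = 923 - 160*sqrt(3)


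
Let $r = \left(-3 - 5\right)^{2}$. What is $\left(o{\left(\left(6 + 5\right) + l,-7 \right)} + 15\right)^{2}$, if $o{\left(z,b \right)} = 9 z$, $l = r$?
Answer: $476100$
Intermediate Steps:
$r = 64$ ($r = \left(-8\right)^{2} = 64$)
$l = 64$
$\left(o{\left(\left(6 + 5\right) + l,-7 \right)} + 15\right)^{2} = \left(9 \left(\left(6 + 5\right) + 64\right) + 15\right)^{2} = \left(9 \left(11 + 64\right) + 15\right)^{2} = \left(9 \cdot 75 + 15\right)^{2} = \left(675 + 15\right)^{2} = 690^{2} = 476100$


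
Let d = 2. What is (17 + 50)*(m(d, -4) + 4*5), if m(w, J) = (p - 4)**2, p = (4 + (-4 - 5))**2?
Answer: 30887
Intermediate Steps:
p = 25 (p = (4 - 9)**2 = (-5)**2 = 25)
m(w, J) = 441 (m(w, J) = (25 - 4)**2 = 21**2 = 441)
(17 + 50)*(m(d, -4) + 4*5) = (17 + 50)*(441 + 4*5) = 67*(441 + 20) = 67*461 = 30887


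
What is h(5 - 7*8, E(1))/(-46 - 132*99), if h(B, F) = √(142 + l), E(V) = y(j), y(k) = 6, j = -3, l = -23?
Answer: -√119/13114 ≈ -0.00083184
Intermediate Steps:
E(V) = 6
h(B, F) = √119 (h(B, F) = √(142 - 23) = √119)
h(5 - 7*8, E(1))/(-46 - 132*99) = √119/(-46 - 132*99) = √119/(-46 - 13068) = √119/(-13114) = √119*(-1/13114) = -√119/13114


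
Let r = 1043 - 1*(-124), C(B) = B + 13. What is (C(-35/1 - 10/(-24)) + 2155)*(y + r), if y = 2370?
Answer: 30183579/4 ≈ 7.5459e+6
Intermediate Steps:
C(B) = 13 + B
r = 1167 (r = 1043 + 124 = 1167)
(C(-35/1 - 10/(-24)) + 2155)*(y + r) = ((13 + (-35/1 - 10/(-24))) + 2155)*(2370 + 1167) = ((13 + (-35*1 - 10*(-1/24))) + 2155)*3537 = ((13 + (-35 + 5/12)) + 2155)*3537 = ((13 - 415/12) + 2155)*3537 = (-259/12 + 2155)*3537 = (25601/12)*3537 = 30183579/4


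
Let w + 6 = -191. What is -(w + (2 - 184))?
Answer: 379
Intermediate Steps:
w = -197 (w = -6 - 191 = -197)
-(w + (2 - 184)) = -(-197 + (2 - 184)) = -(-197 - 182) = -1*(-379) = 379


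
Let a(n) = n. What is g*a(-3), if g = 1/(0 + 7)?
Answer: -3/7 ≈ -0.42857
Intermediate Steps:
g = ⅐ (g = 1/7 = ⅐ ≈ 0.14286)
g*a(-3) = (⅐)*(-3) = -3/7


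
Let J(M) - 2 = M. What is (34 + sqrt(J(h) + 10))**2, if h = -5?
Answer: (34 + sqrt(7))**2 ≈ 1342.9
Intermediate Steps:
J(M) = 2 + M
(34 + sqrt(J(h) + 10))**2 = (34 + sqrt((2 - 5) + 10))**2 = (34 + sqrt(-3 + 10))**2 = (34 + sqrt(7))**2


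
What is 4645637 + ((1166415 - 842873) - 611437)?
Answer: 4357742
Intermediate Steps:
4645637 + ((1166415 - 842873) - 611437) = 4645637 + (323542 - 611437) = 4645637 - 287895 = 4357742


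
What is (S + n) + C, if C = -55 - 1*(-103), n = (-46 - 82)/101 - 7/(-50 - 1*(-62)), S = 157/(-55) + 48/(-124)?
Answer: 88667041/2066460 ≈ 42.908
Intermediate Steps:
S = -5527/1705 (S = 157*(-1/55) + 48*(-1/124) = -157/55 - 12/31 = -5527/1705 ≈ -3.2416)
n = -2243/1212 (n = -128*1/101 - 7/(-50 + 62) = -128/101 - 7/12 = -2243/1212 ≈ -1.8507)
C = 48 (C = -55 + 103 = 48)
(S + n) + C = (-5527/1705 - 2243/1212) + 48 = -10523039/2066460 + 48 = 88667041/2066460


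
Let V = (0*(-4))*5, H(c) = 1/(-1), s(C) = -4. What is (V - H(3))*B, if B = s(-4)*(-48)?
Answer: 192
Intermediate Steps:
H(c) = -1
V = 0 (V = 0*5 = 0)
B = 192 (B = -4*(-48) = 192)
(V - H(3))*B = (0 - 1*(-1))*192 = (0 + 1)*192 = 1*192 = 192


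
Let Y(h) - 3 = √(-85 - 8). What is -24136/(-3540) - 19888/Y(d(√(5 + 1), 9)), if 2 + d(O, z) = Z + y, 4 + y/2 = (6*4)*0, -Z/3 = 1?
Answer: -8697862/15045 + 9944*I*√93/51 ≈ -578.12 + 1880.3*I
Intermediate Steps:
Z = -3 (Z = -3*1 = -3)
y = -8 (y = -8 + 2*((6*4)*0) = -8 + 2*(24*0) = -8 + 2*0 = -8 + 0 = -8)
d(O, z) = -13 (d(O, z) = -2 + (-3 - 8) = -2 - 11 = -13)
Y(h) = 3 + I*√93 (Y(h) = 3 + √(-85 - 8) = 3 + √(-93) = 3 + I*√93)
-24136/(-3540) - 19888/Y(d(√(5 + 1), 9)) = -24136/(-3540) - 19888/(3 + I*√93) = -24136*(-1/3540) - 19888/(3 + I*√93) = 6034/885 - 19888/(3 + I*√93)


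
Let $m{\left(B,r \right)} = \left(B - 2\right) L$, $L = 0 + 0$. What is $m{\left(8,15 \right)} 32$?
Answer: $0$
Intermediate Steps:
$L = 0$
$m{\left(B,r \right)} = 0$ ($m{\left(B,r \right)} = \left(B - 2\right) 0 = \left(-2 + B\right) 0 = 0$)
$m{\left(8,15 \right)} 32 = 0 \cdot 32 = 0$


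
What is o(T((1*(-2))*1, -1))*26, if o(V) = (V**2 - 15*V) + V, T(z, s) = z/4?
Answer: 377/2 ≈ 188.50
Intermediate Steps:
T(z, s) = z/4 (T(z, s) = z*(1/4) = z/4)
o(V) = V**2 - 14*V
o(T((1*(-2))*1, -1))*26 = ((((1*(-2))*1)/4)*(-14 + ((1*(-2))*1)/4))*26 = (((-2*1)/4)*(-14 + (-2*1)/4))*26 = (((1/4)*(-2))*(-14 + (1/4)*(-2)))*26 = -(-14 - 1/2)/2*26 = -1/2*(-29/2)*26 = (29/4)*26 = 377/2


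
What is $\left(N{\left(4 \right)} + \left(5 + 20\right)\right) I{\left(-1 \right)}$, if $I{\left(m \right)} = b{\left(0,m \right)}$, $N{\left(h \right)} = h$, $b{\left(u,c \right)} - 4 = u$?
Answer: $116$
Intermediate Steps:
$b{\left(u,c \right)} = 4 + u$
$I{\left(m \right)} = 4$ ($I{\left(m \right)} = 4 + 0 = 4$)
$\left(N{\left(4 \right)} + \left(5 + 20\right)\right) I{\left(-1 \right)} = \left(4 + \left(5 + 20\right)\right) 4 = \left(4 + 25\right) 4 = 29 \cdot 4 = 116$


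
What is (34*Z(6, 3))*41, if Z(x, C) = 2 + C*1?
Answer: 6970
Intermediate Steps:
Z(x, C) = 2 + C
(34*Z(6, 3))*41 = (34*(2 + 3))*41 = (34*5)*41 = 170*41 = 6970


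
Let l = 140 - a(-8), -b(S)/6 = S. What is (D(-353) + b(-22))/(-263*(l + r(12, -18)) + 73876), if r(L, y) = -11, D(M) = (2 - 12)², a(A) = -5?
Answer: 116/19317 ≈ 0.0060051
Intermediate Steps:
b(S) = -6*S
D(M) = 100 (D(M) = (-10)² = 100)
l = 145 (l = 140 - 1*(-5) = 140 + 5 = 145)
(D(-353) + b(-22))/(-263*(l + r(12, -18)) + 73876) = (100 - 6*(-22))/(-263*(145 - 11) + 73876) = (100 + 132)/(-263*134 + 73876) = 232/(-35242 + 73876) = 232/38634 = 232*(1/38634) = 116/19317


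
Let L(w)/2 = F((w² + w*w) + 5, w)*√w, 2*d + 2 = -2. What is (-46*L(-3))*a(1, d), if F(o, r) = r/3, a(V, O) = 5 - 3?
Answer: 184*I*√3 ≈ 318.7*I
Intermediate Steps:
d = -2 (d = -1 + (½)*(-2) = -1 - 1 = -2)
a(V, O) = 2
F(o, r) = r/3 (F(o, r) = r*(⅓) = r/3)
L(w) = 2*w^(3/2)/3 (L(w) = 2*((w/3)*√w) = 2*(w^(3/2)/3) = 2*w^(3/2)/3)
(-46*L(-3))*a(1, d) = -92*(-3)^(3/2)/3*2 = -92*(-3*I*√3)/3*2 = -(-92)*I*√3*2 = (92*I*√3)*2 = 184*I*√3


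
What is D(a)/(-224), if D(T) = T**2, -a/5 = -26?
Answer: -4225/56 ≈ -75.446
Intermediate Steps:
a = 130 (a = -5*(-26) = 130)
D(a)/(-224) = 130**2/(-224) = 16900*(-1/224) = -4225/56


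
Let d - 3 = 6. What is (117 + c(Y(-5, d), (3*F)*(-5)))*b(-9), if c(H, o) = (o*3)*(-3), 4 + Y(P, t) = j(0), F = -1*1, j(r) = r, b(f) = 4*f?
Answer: 648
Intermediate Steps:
d = 9 (d = 3 + 6 = 9)
F = -1
Y(P, t) = -4 (Y(P, t) = -4 + 0 = -4)
c(H, o) = -9*o (c(H, o) = (3*o)*(-3) = -9*o)
(117 + c(Y(-5, d), (3*F)*(-5)))*b(-9) = (117 - 9*3*(-1)*(-5))*(4*(-9)) = (117 - (-27)*(-5))*(-36) = (117 - 9*15)*(-36) = (117 - 135)*(-36) = -18*(-36) = 648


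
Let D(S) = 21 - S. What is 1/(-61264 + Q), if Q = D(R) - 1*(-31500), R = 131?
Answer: -1/29874 ≈ -3.3474e-5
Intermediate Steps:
Q = 31390 (Q = (21 - 1*131) - 1*(-31500) = (21 - 131) + 31500 = -110 + 31500 = 31390)
1/(-61264 + Q) = 1/(-61264 + 31390) = 1/(-29874) = -1/29874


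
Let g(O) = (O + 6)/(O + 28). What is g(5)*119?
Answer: 119/3 ≈ 39.667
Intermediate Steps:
g(O) = (6 + O)/(28 + O)
g(5)*119 = ((6 + 5)/(28 + 5))*119 = (11/33)*119 = ((1/33)*11)*119 = (⅓)*119 = 119/3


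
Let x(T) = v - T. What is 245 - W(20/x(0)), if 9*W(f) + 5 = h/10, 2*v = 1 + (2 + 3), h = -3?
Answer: 22103/90 ≈ 245.59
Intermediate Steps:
v = 3 (v = (1 + (2 + 3))/2 = (1 + 5)/2 = (½)*6 = 3)
x(T) = 3 - T
W(f) = -53/90 (W(f) = -5/9 + (-3/10)/9 = -5/9 + (-3*⅒)/9 = -5/9 + (⅑)*(-3/10) = -5/9 - 1/30 = -53/90)
245 - W(20/x(0)) = 245 - 1*(-53/90) = 245 + 53/90 = 22103/90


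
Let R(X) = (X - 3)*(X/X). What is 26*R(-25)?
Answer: -728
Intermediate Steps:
R(X) = -3 + X (R(X) = (-3 + X)*1 = -3 + X)
26*R(-25) = 26*(-3 - 25) = 26*(-28) = -728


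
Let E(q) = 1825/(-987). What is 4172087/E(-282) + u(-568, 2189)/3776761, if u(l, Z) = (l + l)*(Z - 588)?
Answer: -15552138108287509/6892588825 ≈ -2.2564e+6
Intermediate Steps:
u(l, Z) = 2*l*(-588 + Z) (u(l, Z) = (2*l)*(-588 + Z) = 2*l*(-588 + Z))
E(q) = -1825/987 (E(q) = 1825*(-1/987) = -1825/987)
4172087/E(-282) + u(-568, 2189)/3776761 = 4172087/(-1825/987) + (2*(-568)*(-588 + 2189))/3776761 = 4172087*(-987/1825) + (2*(-568)*1601)*(1/3776761) = -4117849869/1825 - 1818736*1/3776761 = -4117849869/1825 - 1818736/3776761 = -15552138108287509/6892588825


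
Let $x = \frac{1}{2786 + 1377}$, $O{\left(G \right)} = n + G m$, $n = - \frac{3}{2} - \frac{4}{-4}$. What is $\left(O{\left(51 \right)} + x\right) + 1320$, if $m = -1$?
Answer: $\frac{10561533}{8326} \approx 1268.5$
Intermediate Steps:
$n = - \frac{1}{2}$ ($n = \left(-3\right) \frac{1}{2} - -1 = - \frac{3}{2} + 1 = - \frac{1}{2} \approx -0.5$)
$O{\left(G \right)} = - \frac{1}{2} - G$ ($O{\left(G \right)} = - \frac{1}{2} + G \left(-1\right) = - \frac{1}{2} - G$)
$x = \frac{1}{4163} \approx 0.00024021$
$\left(O{\left(51 \right)} + x\right) + 1320 = \left(\left(- \frac{1}{2} - 51\right) + \frac{1}{4163}\right) + 1320 = \left(- \frac{103}{2} + \frac{1}{4163}\right) + 1320 = - \frac{428787}{8326} + 1320 = \frac{10561533}{8326}$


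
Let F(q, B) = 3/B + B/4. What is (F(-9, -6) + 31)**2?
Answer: 841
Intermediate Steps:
F(q, B) = 3/B + B/4 (F(q, B) = 3/B + B*(1/4) = 3/B + B/4)
(F(-9, -6) + 31)**2 = ((3/(-6) + (1/4)*(-6)) + 31)**2 = ((3*(-1/6) - 3/2) + 31)**2 = ((-1/2 - 3/2) + 31)**2 = (-2 + 31)**2 = 29**2 = 841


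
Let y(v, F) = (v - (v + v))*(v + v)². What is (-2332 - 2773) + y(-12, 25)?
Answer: 1807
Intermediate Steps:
y(v, F) = -4*v³ (y(v, F) = (v - 2*v)*(2*v)² = (v - 2*v)*(4*v²) = (-v)*(4*v²) = -4*v³)
(-2332 - 2773) + y(-12, 25) = (-2332 - 2773) - 4*(-12)³ = -5105 - 4*(-1728) = -5105 + 6912 = 1807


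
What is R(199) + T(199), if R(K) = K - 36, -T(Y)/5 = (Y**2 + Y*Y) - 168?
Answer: -395007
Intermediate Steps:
T(Y) = 840 - 10*Y**2 (T(Y) = -5*((Y**2 + Y*Y) - 168) = -5*((Y**2 + Y**2) - 168) = -5*(2*Y**2 - 168) = -5*(-168 + 2*Y**2) = 840 - 10*Y**2)
R(K) = -36 + K
R(199) + T(199) = (-36 + 199) + (840 - 10*199**2) = 163 + (840 - 10*39601) = 163 + (840 - 396010) = 163 - 395170 = -395007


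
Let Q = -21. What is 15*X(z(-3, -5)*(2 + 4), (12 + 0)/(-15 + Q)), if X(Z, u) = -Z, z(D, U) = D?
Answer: 270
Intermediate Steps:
15*X(z(-3, -5)*(2 + 4), (12 + 0)/(-15 + Q)) = 15*(-(-3)*(2 + 4)) = 15*(-(-3)*6) = 15*(-1*(-18)) = 15*18 = 270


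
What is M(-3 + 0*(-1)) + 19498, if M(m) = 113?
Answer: 19611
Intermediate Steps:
M(-3 + 0*(-1)) + 19498 = 113 + 19498 = 19611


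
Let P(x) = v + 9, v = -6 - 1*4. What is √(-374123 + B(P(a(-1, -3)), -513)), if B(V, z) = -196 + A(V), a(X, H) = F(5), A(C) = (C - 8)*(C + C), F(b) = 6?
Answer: 9*I*√4621 ≈ 611.8*I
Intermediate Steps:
A(C) = 2*C*(-8 + C) (A(C) = (-8 + C)*(2*C) = 2*C*(-8 + C))
a(X, H) = 6
v = -10 (v = -6 - 4 = -10)
P(x) = -1 (P(x) = -10 + 9 = -1)
B(V, z) = -196 + 2*V*(-8 + V)
√(-374123 + B(P(a(-1, -3)), -513)) = √(-374123 + (-196 + 2*(-1)*(-8 - 1))) = √(-374123 + (-196 + 2*(-1)*(-9))) = √(-374123 + (-196 + 18)) = √(-374123 - 178) = √(-374301) = 9*I*√4621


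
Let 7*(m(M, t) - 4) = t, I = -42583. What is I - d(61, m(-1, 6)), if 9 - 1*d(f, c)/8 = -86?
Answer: -43343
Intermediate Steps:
m(M, t) = 4 + t/7
d(f, c) = 760 (d(f, c) = 72 - 8*(-86) = 72 + 688 = 760)
I - d(61, m(-1, 6)) = -42583 - 1*760 = -42583 - 760 = -43343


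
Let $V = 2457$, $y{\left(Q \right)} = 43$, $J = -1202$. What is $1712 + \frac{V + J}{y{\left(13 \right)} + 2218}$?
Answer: $\frac{3872087}{2261} \approx 1712.6$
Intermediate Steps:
$1712 + \frac{V + J}{y{\left(13 \right)} + 2218} = 1712 + \frac{2457 - 1202}{43 + 2218} = 1712 + \frac{1255}{2261} = \frac{3872087}{2261}$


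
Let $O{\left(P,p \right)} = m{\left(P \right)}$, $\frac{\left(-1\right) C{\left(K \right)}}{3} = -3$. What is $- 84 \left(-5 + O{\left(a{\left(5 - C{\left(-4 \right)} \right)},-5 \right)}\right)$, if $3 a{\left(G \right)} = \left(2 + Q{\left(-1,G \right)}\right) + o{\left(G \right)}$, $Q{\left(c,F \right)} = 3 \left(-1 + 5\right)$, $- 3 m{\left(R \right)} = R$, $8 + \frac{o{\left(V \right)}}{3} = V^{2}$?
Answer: $\frac{2324}{3} \approx 774.67$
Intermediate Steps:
$o{\left(V \right)} = -24 + 3 V^{2}$
$C{\left(K \right)} = 9$ ($C{\left(K \right)} = \left(-3\right) \left(-3\right) = 9$)
$m{\left(R \right)} = - \frac{R}{3}$
$Q{\left(c,F \right)} = 12$ ($Q{\left(c,F \right)} = 3 \cdot 4 = 12$)
$a{\left(G \right)} = - \frac{10}{3} + G^{2}$ ($a{\left(G \right)} = \frac{\left(2 + 12\right) + \left(-24 + 3 G^{2}\right)}{3} = \frac{14 + \left(-24 + 3 G^{2}\right)}{3} = \frac{-10 + 3 G^{2}}{3} = - \frac{10}{3} + G^{2}$)
$O{\left(P,p \right)} = - \frac{P}{3}$
$- 84 \left(-5 + O{\left(a{\left(5 - C{\left(-4 \right)} \right)},-5 \right)}\right) = - 84 \left(-5 - \frac{- \frac{10}{3} + \left(5 - 9\right)^{2}}{3}\right) = - 84 \left(-5 - \frac{- \frac{10}{3} + \left(-4\right)^{2}}{3}\right) = - 84 \left(-5 - \frac{- \frac{10}{3} + 16}{3}\right) = - 84 \left(-5 - \frac{38}{9}\right) = \left(-84\right) \left(- \frac{83}{9}\right) = \frac{2324}{3}$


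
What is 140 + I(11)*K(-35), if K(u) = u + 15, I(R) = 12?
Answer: -100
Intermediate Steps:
K(u) = 15 + u
140 + I(11)*K(-35) = 140 + 12*(15 - 35) = 140 + 12*(-20) = 140 - 240 = -100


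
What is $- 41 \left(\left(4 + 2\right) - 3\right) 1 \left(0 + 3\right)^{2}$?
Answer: $-1107$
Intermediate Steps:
$- 41 \left(\left(4 + 2\right) - 3\right) 1 \left(0 + 3\right)^{2} = - 41 \left(6 - 3\right) 1 \cdot 3^{2} = - 41 \cdot 3 \cdot 1 \cdot 9 = \left(-41\right) 3 \cdot 9 = \left(-123\right) 9 = -1107$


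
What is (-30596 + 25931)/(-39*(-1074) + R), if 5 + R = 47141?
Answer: -1555/29674 ≈ -0.052403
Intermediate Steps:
R = 47136 (R = -5 + 47141 = 47136)
(-30596 + 25931)/(-39*(-1074) + R) = (-30596 + 25931)/(-39*(-1074) + 47136) = -4665/(41886 + 47136) = -4665/89022 = -4665*1/89022 = -1555/29674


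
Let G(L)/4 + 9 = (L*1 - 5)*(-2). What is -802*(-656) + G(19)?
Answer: 525964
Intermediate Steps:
G(L) = 4 - 8*L (G(L) = -36 + 4*((L*1 - 5)*(-2)) = -36 + 4*((L - 5)*(-2)) = -36 + 4*((-5 + L)*(-2)) = -36 + 4*(10 - 2*L) = -36 + (40 - 8*L) = 4 - 8*L)
-802*(-656) + G(19) = -802*(-656) + (4 - 8*19) = 526112 + (4 - 152) = 526112 - 148 = 525964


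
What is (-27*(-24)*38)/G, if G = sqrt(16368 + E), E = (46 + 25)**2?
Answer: 24624*sqrt(21409)/21409 ≈ 168.29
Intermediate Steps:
E = 5041 (E = 71**2 = 5041)
G = sqrt(21409) (G = sqrt(16368 + 5041) = sqrt(21409) ≈ 146.32)
(-27*(-24)*38)/G = (-27*(-24)*38)/(sqrt(21409)) = (648*38)*(sqrt(21409)/21409) = 24624*(sqrt(21409)/21409) = 24624*sqrt(21409)/21409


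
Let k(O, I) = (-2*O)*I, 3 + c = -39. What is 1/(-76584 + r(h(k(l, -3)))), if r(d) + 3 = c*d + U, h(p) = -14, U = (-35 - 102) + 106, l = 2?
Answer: -1/76030 ≈ -1.3153e-5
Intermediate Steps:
c = -42 (c = -3 - 39 = -42)
k(O, I) = -2*I*O
U = -31 (U = -137 + 106 = -31)
r(d) = -34 - 42*d (r(d) = -3 + (-42*d - 31) = -3 + (-31 - 42*d) = -34 - 42*d)
1/(-76584 + r(h(k(l, -3)))) = 1/(-76584 + (-34 - 42*(-14))) = 1/(-76584 + (-34 + 588)) = 1/(-76584 + 554) = 1/(-76030) = -1/76030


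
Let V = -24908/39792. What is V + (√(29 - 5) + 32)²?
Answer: 10419277/9948 + 128*√6 ≈ 1360.9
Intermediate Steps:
V = -6227/9948 (V = -24908*1/39792 = -6227/9948 ≈ -0.62595)
V + (√(29 - 5) + 32)² = -6227/9948 + (√(29 - 5) + 32)² = -6227/9948 + (√24 + 32)² = -6227/9948 + (2*√6 + 32)² = -6227/9948 + (32 + 2*√6)²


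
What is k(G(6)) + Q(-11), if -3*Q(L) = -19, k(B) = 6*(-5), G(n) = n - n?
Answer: -71/3 ≈ -23.667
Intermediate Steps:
G(n) = 0
k(B) = -30
Q(L) = 19/3 (Q(L) = -1/3*(-19) = 19/3)
k(G(6)) + Q(-11) = -30 + 19/3 = -71/3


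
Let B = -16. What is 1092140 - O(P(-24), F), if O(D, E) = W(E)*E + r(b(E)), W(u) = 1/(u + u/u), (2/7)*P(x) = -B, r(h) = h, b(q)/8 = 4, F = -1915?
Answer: 2090292797/1914 ≈ 1.0921e+6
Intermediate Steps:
b(q) = 32 (b(q) = 8*4 = 32)
P(x) = 56 (P(x) = 7*(-1*(-16))/2 = (7/2)*16 = 56)
W(u) = 1/(1 + u) (W(u) = 1/(u + 1) = 1/(1 + u))
O(D, E) = 32 + E/(1 + E) (O(D, E) = E/(1 + E) + 32 = 32 + E/(1 + E))
1092140 - O(P(-24), F) = 1092140 - (32 + 33*(-1915))/(1 - 1915) = 1092140 - (32 - 63195)/(-1914) = 1092140 - (-1)*(-63163)/1914 = 1092140 - 1*63163/1914 = 1092140 - 63163/1914 = 2090292797/1914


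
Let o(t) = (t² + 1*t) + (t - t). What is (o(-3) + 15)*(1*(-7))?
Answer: -147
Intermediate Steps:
o(t) = t + t² (o(t) = (t² + t) + 0 = (t + t²) + 0 = t + t²)
(o(-3) + 15)*(1*(-7)) = (-3*(1 - 3) + 15)*(1*(-7)) = (-3*(-2) + 15)*(-7) = (6 + 15)*(-7) = 21*(-7) = -147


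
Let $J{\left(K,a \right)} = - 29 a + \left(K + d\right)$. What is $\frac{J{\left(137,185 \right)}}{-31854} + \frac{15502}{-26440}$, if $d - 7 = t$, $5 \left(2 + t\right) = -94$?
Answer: $- \frac{88801879}{210554940} \approx -0.42175$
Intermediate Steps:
$t = - \frac{104}{5}$ ($t = -2 + \frac{1}{5} \left(-94\right) = -2 - \frac{94}{5} = - \frac{104}{5} \approx -20.8$)
$d = - \frac{69}{5}$ ($d = 7 - \frac{104}{5} = - \frac{69}{5} \approx -13.8$)
$J{\left(K,a \right)} = - \frac{69}{5} + K - 29 a$ ($J{\left(K,a \right)} = - 29 a + \left(K - \frac{69}{5}\right) = - 29 a + \left(- \frac{69}{5} + K\right) = - \frac{69}{5} + K - 29 a$)
$\frac{J{\left(137,185 \right)}}{-31854} + \frac{15502}{-26440} = \frac{- \frac{69}{5} + 137 - 5365}{-31854} + \frac{15502}{-26440} = \left(- \frac{69}{5} + 137 - 5365\right) \left(- \frac{1}{31854}\right) + 15502 \left(- \frac{1}{26440}\right) = \left(- \frac{26209}{5}\right) \left(- \frac{1}{31854}\right) - \frac{7751}{13220} = \frac{26209}{159270} - \frac{7751}{13220} = - \frac{88801879}{210554940}$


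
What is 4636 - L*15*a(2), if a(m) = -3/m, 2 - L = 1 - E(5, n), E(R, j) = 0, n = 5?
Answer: 9317/2 ≈ 4658.5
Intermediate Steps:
L = 1 (L = 2 - (1 - 1*0) = 2 - (1 + 0) = 2 - 1*1 = 2 - 1 = 1)
4636 - L*15*a(2) = 4636 - 1*15*(-3/2) = 4636 - 15*(-3*½) = 4636 - 15*(-3)/2 = 4636 - 1*(-45/2) = 4636 + 45/2 = 9317/2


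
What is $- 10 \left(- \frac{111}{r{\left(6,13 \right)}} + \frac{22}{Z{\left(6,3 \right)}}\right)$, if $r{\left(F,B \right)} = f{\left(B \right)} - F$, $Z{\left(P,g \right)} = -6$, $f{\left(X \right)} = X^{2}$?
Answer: $\frac{21260}{489} \approx 43.477$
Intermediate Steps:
$r{\left(F,B \right)} = B^{2} - F$
$- 10 \left(- \frac{111}{r{\left(6,13 \right)}} + \frac{22}{Z{\left(6,3 \right)}}\right) = - 10 \left(- \frac{111}{13^{2} - 6} + \frac{22}{-6}\right) = - 10 \left(- \frac{111}{169 - 6} + 22 \left(- \frac{1}{6}\right)\right) = - 10 \left(- \frac{111}{163} - \frac{11}{3}\right) = \left(-10\right) \left(- \frac{2126}{489}\right) = \frac{21260}{489}$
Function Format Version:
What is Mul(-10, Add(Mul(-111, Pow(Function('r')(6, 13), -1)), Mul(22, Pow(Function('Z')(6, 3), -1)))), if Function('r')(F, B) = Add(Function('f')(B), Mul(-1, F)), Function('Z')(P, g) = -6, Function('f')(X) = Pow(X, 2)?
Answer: Rational(21260, 489) ≈ 43.477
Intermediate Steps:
Function('r')(F, B) = Add(Pow(B, 2), Mul(-1, F))
Mul(-10, Add(Mul(-111, Pow(Function('r')(6, 13), -1)), Mul(22, Pow(Function('Z')(6, 3), -1)))) = Mul(-10, Add(Mul(-111, Pow(Add(Pow(13, 2), Mul(-1, 6)), -1)), Mul(22, Pow(-6, -1)))) = Mul(-10, Add(Mul(-111, Pow(Add(169, -6), -1)), Mul(22, Rational(-1, 6)))) = Mul(-10, Add(Mul(-111, Pow(163, -1)), Rational(-11, 3))) = Mul(-10, Add(Mul(-111, Rational(1, 163)), Rational(-11, 3))) = Mul(-10, Add(Rational(-111, 163), Rational(-11, 3))) = Mul(-10, Rational(-2126, 489)) = Rational(21260, 489)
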